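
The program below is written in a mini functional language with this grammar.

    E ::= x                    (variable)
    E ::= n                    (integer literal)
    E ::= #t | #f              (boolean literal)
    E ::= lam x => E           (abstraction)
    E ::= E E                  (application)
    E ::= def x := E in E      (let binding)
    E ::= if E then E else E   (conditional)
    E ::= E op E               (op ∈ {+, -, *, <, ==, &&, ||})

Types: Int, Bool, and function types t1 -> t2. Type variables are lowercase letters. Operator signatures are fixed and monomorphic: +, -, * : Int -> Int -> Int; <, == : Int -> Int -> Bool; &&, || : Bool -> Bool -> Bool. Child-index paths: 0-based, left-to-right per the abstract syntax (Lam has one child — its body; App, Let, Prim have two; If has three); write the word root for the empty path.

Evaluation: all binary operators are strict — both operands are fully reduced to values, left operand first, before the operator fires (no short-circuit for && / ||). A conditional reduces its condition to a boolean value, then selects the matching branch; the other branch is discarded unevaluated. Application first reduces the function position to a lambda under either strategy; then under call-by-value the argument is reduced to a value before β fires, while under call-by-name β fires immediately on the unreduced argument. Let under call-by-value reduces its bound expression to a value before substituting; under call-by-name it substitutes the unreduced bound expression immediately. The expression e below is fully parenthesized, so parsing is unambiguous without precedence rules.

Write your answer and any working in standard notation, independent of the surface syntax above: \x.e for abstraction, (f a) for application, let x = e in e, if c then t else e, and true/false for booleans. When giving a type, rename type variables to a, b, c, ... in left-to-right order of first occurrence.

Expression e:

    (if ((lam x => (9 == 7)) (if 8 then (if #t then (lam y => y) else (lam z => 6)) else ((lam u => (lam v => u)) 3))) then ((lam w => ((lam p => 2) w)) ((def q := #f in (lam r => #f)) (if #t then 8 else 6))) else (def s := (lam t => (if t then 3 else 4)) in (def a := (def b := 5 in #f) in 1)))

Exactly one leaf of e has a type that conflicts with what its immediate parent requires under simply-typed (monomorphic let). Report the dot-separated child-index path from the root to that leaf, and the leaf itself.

Answer: 0.1.0 : 8

Working:
  unify Int ~ Int
  unify Int ~ Int
\x._ : a -> Bool
  unify Int ~ Bool
  FAIL: mismatch Int ~ Bool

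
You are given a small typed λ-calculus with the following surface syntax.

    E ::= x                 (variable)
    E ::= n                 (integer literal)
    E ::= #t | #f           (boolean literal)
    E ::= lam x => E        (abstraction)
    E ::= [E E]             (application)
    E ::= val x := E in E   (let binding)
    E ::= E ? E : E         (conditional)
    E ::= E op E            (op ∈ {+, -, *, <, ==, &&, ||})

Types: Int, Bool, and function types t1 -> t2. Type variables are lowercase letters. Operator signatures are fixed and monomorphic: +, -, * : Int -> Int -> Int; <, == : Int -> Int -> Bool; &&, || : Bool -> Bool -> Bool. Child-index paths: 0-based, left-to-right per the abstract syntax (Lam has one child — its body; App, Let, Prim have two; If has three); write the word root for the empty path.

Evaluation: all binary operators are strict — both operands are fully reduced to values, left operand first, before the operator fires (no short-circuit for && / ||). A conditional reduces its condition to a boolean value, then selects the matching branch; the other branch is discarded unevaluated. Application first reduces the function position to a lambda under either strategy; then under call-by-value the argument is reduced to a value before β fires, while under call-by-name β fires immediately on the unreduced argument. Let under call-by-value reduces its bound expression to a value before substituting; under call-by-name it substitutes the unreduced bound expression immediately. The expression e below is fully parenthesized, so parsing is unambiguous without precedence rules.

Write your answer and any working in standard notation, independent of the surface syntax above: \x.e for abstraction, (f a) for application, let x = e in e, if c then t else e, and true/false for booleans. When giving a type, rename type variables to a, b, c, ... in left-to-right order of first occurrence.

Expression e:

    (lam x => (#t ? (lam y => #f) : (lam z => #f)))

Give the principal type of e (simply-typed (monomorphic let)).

Answer: a -> b -> Bool

Working:
  unify Bool ~ Bool
\y._ : b -> Bool
\z._ : c -> Bool
  unify b -> Bool ~ c -> Bool
  unify b ~ c
  unify Bool ~ Bool
\x._ : a -> c -> Bool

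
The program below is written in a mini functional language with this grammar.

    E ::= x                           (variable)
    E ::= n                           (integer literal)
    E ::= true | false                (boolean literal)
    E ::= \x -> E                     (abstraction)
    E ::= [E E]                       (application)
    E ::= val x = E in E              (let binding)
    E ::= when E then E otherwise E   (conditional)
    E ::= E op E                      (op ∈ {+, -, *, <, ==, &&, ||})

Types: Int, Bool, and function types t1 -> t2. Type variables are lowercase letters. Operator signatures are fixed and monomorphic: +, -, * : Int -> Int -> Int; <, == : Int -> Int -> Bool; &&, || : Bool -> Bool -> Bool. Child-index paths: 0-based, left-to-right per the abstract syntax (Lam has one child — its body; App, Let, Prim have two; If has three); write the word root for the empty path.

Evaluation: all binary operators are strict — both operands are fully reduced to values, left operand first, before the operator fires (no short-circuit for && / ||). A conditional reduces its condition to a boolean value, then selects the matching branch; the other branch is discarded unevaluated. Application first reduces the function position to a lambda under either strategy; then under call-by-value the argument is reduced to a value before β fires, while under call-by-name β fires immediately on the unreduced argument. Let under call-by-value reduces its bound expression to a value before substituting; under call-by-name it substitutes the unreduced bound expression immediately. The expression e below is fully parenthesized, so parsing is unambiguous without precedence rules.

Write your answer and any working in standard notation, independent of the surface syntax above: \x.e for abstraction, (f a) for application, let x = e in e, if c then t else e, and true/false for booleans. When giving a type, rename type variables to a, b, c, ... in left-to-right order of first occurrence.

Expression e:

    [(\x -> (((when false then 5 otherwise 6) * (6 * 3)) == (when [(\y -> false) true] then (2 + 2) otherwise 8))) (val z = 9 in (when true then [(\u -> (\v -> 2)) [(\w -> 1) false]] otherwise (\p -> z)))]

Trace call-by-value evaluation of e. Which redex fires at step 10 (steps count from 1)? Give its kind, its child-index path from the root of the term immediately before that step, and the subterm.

Derivation:
step 0: ((\x.(((if false then 5 else 6) * (6 * 3)) == (if ((\y.false) true) then (2 + 2) else 8))) (let z = 9 in (if true then ((\u.(\v.2)) ((\w.1) false)) else (\p.z))))
step 1: [let@1] ((\x.(((if false then 5 else 6) * (6 * 3)) == (if ((\y.false) true) then (2 + 2) else 8))) (if true then ((\u.(\v.2)) ((\w.1) false)) else (\p.9)))
step 2: [if@1] ((\x.(((if false then 5 else 6) * (6 * 3)) == (if ((\y.false) true) then (2 + 2) else 8))) ((\u.(\v.2)) ((\w.1) false)))
step 3: [beta@1.1] ((\x.(((if false then 5 else 6) * (6 * 3)) == (if ((\y.false) true) then (2 + 2) else 8))) ((\u.(\v.2)) 1))
step 4: [beta@1] ((\x.(((if false then 5 else 6) * (6 * 3)) == (if ((\y.false) true) then (2 + 2) else 8))) (\v.2))
step 5: [beta@root] (((if false then 5 else 6) * (6 * 3)) == (if ((\y.false) true) then (2 + 2) else 8))
step 6: [if@0.0] ((6 * (6 * 3)) == (if ((\y.false) true) then (2 + 2) else 8))
step 7: [delta@0.1] ((6 * 18) == (if ((\y.false) true) then (2 + 2) else 8))
step 8: [delta@0] (108 == (if ((\y.false) true) then (2 + 2) else 8))
step 9: [beta@1.0] (108 == (if false then (2 + 2) else 8))
step 10: [if@1] (108 == 8)

Answer: if at 1 : (if false then (2 + 2) else 8)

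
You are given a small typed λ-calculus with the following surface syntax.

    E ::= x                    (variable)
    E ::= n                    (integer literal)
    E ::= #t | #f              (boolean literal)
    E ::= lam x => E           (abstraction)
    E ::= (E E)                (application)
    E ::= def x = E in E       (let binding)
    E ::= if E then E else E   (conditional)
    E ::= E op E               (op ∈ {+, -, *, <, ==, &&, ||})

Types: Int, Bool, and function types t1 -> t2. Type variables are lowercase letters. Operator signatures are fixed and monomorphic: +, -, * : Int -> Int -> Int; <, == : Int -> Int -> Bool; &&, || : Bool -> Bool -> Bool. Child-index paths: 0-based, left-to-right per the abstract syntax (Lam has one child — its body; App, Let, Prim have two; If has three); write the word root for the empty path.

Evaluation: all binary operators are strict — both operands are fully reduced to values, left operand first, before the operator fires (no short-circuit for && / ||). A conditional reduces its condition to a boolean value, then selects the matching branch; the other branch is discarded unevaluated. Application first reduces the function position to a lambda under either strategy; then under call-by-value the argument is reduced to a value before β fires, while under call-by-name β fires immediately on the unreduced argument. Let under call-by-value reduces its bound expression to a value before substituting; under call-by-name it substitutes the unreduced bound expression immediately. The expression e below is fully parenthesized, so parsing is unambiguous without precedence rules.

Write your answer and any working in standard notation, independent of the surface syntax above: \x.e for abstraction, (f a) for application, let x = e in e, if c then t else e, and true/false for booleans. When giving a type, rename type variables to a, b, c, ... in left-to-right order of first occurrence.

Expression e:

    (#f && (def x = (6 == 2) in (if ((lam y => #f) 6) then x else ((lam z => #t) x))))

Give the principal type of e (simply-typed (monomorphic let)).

Working:
  unify Bool ~ Bool
  unify Int ~ Int
  unify Int ~ Int
let x : Bool
\y._ : a -> Bool
  unify a -> Bool ~ Int -> b
  unify a ~ Int
  unify Bool ~ b
_ _ : Bool
  unify Bool ~ Bool
x : Bool
\z._ : c -> Bool
x : Bool
  unify c -> Bool ~ Bool -> d
  unify c ~ Bool
  unify Bool ~ d
_ _ : Bool
  unify Bool ~ Bool
  unify Bool ~ Bool

Answer: Bool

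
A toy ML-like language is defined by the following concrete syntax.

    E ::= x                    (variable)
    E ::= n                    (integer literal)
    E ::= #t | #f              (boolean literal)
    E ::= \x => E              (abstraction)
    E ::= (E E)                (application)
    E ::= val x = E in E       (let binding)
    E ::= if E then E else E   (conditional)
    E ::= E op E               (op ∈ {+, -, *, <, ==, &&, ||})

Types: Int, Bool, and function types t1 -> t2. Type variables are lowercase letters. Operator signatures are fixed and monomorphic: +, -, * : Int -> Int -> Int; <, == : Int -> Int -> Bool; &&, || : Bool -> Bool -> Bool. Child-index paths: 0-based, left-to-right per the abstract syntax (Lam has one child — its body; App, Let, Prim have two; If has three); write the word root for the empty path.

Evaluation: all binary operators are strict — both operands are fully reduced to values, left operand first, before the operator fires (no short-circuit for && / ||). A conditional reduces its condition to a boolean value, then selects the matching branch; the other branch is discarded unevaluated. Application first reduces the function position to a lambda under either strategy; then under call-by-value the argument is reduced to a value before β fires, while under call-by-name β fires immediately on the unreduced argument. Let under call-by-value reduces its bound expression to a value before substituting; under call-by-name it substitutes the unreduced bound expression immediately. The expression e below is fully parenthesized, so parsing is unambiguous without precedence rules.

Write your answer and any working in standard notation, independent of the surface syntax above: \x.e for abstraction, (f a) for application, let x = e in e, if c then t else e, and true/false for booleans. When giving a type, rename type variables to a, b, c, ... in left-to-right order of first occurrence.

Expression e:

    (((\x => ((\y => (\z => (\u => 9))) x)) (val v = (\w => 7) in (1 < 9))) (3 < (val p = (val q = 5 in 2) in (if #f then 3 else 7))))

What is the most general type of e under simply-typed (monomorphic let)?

Answer: a -> Int

Trace:
\u._ : d -> Int
\z._ : c -> d -> Int
\y._ : b -> c -> d -> Int
x : a
  unify b -> c -> d -> Int ~ a -> e
  unify b ~ a
  unify c -> d -> Int ~ e
_ _ : c -> d -> Int
\x._ : a -> c -> d -> Int
\w._ : f -> Int
let v : f -> Int
  unify Int ~ Int
  unify Int ~ Int
  unify a -> c -> d -> Int ~ Bool -> g
  unify a ~ Bool
  unify c -> d -> Int ~ g
_ _ : c -> d -> Int
  unify Int ~ Int
let q : Int
let p : Int
  unify Bool ~ Bool
  unify Int ~ Int
  unify Int ~ Int
  unify c -> d -> Int ~ Bool -> h
  unify c ~ Bool
  unify d -> Int ~ h
_ _ : d -> Int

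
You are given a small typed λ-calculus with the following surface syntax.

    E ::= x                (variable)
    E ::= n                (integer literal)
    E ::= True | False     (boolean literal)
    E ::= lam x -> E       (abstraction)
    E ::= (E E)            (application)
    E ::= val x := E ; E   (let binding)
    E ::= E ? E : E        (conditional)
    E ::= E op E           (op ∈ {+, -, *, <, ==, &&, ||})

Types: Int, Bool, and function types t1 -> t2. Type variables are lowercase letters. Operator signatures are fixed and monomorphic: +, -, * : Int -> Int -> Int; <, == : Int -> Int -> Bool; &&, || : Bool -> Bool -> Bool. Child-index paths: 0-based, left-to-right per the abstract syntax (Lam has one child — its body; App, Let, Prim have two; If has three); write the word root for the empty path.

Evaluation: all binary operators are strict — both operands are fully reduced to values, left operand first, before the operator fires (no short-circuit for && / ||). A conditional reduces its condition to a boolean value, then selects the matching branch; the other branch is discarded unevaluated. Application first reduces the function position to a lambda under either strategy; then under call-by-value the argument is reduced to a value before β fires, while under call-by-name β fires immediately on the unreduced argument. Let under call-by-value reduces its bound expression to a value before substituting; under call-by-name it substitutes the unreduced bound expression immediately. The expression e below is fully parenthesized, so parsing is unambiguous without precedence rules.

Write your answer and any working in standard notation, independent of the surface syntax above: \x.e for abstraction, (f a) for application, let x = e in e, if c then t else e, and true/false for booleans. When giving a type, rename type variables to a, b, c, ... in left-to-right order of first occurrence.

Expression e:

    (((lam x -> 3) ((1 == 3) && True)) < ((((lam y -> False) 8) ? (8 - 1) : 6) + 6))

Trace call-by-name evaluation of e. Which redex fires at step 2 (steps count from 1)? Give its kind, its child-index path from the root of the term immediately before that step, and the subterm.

Answer: beta at 1.0.0 : ((\y.false) 8)

Trace:
step 0: (((\x.3) ((1 == 3) && true)) < ((if ((\y.false) 8) then (8 - 1) else 6) + 6))
step 1: [beta@0] (3 < ((if ((\y.false) 8) then (8 - 1) else 6) + 6))
step 2: [beta@1.0.0] (3 < ((if false then (8 - 1) else 6) + 6))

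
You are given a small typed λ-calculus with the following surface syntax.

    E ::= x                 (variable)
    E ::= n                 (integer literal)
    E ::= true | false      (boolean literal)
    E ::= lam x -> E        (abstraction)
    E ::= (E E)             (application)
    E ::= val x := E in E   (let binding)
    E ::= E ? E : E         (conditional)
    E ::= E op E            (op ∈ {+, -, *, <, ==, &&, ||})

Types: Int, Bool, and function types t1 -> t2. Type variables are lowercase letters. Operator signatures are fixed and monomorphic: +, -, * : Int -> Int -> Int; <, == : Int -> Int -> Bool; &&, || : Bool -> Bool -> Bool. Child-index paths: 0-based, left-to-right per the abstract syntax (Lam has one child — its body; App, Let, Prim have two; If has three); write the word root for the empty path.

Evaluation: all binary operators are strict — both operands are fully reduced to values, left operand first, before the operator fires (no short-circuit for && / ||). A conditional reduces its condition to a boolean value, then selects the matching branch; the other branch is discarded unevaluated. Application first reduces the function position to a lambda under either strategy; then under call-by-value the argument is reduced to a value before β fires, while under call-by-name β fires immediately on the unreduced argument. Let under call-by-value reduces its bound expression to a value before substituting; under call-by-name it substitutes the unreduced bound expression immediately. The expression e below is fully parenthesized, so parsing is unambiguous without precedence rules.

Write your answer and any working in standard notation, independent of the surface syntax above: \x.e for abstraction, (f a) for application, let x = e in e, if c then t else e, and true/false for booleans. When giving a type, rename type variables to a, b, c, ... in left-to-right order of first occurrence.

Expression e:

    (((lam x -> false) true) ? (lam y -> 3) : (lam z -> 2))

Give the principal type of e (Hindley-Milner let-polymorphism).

Answer: a -> Int

Working:
\x._ : a -> Bool
  unify a -> Bool ~ Bool -> b
  unify a ~ Bool
  unify Bool ~ b
_ _ : Bool
  unify Bool ~ Bool
\y._ : c -> Int
\z._ : d -> Int
  unify c -> Int ~ d -> Int
  unify c ~ d
  unify Int ~ Int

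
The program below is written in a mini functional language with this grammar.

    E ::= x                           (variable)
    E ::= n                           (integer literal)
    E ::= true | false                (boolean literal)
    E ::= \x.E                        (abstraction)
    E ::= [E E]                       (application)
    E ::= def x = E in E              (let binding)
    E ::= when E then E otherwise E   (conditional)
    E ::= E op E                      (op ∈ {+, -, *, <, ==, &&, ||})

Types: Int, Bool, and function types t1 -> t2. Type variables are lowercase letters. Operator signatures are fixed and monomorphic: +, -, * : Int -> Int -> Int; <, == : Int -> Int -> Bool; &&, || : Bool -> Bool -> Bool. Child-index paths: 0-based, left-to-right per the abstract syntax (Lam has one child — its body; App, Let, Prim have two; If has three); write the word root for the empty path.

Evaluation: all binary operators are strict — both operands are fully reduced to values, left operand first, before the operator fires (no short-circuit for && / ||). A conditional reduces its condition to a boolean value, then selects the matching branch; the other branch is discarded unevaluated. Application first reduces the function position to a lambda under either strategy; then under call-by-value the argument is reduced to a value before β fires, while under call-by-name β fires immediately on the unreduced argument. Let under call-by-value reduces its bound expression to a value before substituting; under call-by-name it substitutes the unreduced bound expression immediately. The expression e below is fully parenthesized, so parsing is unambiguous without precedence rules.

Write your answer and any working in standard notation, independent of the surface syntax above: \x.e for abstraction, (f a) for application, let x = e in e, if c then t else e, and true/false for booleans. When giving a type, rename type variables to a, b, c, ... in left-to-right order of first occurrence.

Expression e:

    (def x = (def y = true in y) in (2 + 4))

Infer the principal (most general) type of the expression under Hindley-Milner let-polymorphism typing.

Derivation:
let y : Bool
y : Bool
let x : Bool
  unify Int ~ Int
  unify Int ~ Int

Answer: Int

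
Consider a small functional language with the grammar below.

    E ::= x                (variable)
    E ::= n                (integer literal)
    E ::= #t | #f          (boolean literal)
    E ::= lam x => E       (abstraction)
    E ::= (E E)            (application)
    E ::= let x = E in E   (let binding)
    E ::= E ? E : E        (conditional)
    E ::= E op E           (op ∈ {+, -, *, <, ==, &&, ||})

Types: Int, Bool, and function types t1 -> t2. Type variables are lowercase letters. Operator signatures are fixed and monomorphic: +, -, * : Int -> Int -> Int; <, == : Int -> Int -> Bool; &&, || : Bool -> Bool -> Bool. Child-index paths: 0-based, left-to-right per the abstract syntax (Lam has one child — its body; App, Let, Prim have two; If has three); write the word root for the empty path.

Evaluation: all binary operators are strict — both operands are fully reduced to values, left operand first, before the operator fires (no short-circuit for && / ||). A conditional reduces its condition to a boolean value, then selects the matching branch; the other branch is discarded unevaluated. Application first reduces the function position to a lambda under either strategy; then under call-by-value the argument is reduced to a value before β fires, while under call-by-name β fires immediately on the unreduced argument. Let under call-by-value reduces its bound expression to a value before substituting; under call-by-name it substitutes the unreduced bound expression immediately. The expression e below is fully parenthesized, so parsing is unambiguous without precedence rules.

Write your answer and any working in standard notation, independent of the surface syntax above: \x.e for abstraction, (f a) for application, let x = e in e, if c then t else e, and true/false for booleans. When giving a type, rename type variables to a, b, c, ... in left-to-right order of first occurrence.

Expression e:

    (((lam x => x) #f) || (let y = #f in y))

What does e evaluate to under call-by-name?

Answer: false

Derivation:
step 0: (((\x.x) false) || (let y = false in y))
step 1: [beta@0] (false || (let y = false in y))
step 2: [let@1] (false || false)
step 3: [delta@root] false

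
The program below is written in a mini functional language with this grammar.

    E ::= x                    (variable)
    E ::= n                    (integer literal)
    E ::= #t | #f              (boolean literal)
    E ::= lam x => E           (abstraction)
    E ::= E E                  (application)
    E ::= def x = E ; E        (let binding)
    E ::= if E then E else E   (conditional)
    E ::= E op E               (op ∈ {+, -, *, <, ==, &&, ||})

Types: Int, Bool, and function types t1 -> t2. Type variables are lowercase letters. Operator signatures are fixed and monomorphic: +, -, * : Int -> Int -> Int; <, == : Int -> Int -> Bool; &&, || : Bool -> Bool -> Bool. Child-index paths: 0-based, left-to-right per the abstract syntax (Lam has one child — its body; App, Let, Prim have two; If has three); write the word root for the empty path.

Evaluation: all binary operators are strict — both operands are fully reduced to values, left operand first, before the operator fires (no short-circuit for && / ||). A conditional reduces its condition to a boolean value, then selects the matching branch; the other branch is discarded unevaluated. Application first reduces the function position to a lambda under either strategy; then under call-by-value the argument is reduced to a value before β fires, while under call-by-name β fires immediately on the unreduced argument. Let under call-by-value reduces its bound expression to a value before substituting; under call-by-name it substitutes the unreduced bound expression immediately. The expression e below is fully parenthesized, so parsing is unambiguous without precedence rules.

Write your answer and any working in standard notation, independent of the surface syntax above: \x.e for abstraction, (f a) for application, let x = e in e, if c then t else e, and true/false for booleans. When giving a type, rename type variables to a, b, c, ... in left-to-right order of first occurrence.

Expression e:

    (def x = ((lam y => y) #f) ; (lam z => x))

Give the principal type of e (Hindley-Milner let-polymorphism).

Derivation:
y : a
\y._ : a -> a
  unify a -> a ~ Bool -> b
  unify a ~ Bool
  unify Bool ~ b
_ _ : Bool
let x : Bool
x : Bool
\z._ : c -> Bool

Answer: a -> Bool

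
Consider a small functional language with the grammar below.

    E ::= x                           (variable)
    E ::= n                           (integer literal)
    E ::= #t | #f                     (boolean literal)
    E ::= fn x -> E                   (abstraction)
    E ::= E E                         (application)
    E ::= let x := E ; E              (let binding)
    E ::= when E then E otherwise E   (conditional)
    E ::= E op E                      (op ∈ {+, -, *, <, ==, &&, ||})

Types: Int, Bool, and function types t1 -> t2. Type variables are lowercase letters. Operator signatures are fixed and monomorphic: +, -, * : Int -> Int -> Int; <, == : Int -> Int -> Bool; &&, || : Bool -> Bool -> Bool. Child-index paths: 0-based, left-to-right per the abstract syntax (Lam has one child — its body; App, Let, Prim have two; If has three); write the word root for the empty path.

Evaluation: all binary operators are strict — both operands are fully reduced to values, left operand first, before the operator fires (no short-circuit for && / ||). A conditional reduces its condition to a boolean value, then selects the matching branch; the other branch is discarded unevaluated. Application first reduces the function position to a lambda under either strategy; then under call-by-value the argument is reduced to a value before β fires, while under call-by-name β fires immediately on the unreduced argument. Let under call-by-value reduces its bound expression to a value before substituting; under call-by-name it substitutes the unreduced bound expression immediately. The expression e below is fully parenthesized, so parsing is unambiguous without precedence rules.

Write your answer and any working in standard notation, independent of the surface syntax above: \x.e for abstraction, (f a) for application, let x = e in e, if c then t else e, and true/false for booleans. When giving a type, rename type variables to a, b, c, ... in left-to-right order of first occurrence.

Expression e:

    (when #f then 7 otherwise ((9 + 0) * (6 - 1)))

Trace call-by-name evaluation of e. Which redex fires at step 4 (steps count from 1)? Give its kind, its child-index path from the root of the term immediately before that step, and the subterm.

Derivation:
step 0: (if false then 7 else ((9 + 0) * (6 - 1)))
step 1: [if@root] ((9 + 0) * (6 - 1))
step 2: [delta@0] (9 * (6 - 1))
step 3: [delta@1] (9 * 5)
step 4: [delta@root] 45

Answer: delta at root : (9 * 5)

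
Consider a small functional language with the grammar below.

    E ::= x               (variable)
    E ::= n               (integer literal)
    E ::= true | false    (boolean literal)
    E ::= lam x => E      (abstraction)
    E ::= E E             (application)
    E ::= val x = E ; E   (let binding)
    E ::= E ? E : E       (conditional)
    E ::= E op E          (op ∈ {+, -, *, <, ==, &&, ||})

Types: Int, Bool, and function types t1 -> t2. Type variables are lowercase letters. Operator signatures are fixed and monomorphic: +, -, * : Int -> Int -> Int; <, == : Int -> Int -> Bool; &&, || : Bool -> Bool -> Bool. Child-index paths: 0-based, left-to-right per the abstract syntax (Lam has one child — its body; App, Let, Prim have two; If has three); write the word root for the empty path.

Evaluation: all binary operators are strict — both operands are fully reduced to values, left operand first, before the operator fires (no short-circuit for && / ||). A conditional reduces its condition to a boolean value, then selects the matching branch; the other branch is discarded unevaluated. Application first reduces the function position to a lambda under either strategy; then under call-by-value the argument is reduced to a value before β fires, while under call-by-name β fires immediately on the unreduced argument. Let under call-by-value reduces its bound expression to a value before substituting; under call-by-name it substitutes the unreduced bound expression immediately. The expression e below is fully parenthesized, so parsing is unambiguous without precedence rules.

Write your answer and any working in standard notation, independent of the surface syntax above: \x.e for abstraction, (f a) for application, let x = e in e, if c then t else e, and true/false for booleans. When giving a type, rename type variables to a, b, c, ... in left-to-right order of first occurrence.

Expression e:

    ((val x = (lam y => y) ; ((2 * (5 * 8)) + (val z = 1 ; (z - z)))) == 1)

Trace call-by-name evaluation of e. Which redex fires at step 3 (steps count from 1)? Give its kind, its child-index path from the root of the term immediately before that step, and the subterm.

Answer: delta at 0.0 : (2 * 40)

Derivation:
step 0: ((let x = (\y.y) in ((2 * (5 * 8)) + (let z = 1 in (z - z)))) == 1)
step 1: [let@0] (((2 * (5 * 8)) + (let z = 1 in (z - z))) == 1)
step 2: [delta@0.0.1] (((2 * 40) + (let z = 1 in (z - z))) == 1)
step 3: [delta@0.0] ((80 + (let z = 1 in (z - z))) == 1)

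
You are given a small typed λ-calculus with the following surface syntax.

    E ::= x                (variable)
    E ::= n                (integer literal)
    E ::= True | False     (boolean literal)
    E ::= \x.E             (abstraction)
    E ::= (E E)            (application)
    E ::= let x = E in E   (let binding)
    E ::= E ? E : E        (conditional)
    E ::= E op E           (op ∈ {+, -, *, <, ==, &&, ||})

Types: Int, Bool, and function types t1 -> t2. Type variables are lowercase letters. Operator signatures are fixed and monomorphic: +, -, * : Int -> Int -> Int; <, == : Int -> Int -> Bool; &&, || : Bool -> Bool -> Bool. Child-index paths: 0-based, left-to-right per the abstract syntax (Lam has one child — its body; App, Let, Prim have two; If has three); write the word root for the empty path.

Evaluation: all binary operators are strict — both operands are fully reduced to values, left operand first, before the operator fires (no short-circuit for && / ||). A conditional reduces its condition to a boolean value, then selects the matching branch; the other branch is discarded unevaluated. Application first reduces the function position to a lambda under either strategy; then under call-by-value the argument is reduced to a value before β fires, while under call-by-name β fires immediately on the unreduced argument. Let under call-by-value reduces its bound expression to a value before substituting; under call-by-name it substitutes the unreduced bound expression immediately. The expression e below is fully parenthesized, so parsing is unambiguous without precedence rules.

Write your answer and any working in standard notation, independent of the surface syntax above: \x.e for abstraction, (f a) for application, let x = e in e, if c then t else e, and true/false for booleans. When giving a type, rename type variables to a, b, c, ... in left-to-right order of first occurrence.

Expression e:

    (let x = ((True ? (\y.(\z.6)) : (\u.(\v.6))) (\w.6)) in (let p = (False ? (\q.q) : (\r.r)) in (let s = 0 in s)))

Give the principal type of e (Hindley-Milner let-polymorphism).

Working:
  unify Bool ~ Bool
\z._ : b -> Int
\y._ : a -> b -> Int
\v._ : d -> Int
\u._ : c -> d -> Int
  unify a -> b -> Int ~ c -> d -> Int
  unify a ~ c
  unify b -> Int ~ d -> Int
  unify b ~ d
  unify Int ~ Int
\w._ : e -> Int
  unify c -> d -> Int ~ (e -> Int) -> f
  unify c ~ e -> Int
  unify d -> Int ~ f
_ _ : d -> Int
let x : forall. d -> Int
  unify Bool ~ Bool
q : g
\q._ : g -> g
r : h
\r._ : h -> h
  unify g -> g ~ h -> h
  unify g ~ h
  unify h ~ h
let p : forall. h -> h
let s : Int
s : Int

Answer: Int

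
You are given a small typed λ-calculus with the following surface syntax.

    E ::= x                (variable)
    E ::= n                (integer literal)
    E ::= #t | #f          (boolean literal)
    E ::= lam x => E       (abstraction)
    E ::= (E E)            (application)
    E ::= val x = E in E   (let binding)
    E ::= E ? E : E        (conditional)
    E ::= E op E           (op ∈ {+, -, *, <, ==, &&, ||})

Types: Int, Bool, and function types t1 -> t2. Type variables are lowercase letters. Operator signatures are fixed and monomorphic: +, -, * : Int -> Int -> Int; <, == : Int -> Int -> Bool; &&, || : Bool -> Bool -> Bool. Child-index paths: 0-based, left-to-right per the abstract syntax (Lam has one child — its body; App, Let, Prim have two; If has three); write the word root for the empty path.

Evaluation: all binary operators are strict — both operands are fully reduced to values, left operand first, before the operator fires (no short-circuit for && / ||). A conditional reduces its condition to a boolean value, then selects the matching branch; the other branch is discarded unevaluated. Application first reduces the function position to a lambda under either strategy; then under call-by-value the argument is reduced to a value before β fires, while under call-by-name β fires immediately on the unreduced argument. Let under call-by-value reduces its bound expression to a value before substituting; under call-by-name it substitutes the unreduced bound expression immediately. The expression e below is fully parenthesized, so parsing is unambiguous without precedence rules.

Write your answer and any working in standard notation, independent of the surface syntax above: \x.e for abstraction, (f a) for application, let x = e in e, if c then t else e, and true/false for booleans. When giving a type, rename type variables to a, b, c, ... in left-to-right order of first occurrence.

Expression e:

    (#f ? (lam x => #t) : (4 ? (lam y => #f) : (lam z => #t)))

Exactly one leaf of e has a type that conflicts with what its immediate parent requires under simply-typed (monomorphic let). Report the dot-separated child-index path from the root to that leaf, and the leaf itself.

Derivation:
  unify Bool ~ Bool
\x._ : a -> Bool
  unify Int ~ Bool
  FAIL: mismatch Int ~ Bool

Answer: 2.0 : 4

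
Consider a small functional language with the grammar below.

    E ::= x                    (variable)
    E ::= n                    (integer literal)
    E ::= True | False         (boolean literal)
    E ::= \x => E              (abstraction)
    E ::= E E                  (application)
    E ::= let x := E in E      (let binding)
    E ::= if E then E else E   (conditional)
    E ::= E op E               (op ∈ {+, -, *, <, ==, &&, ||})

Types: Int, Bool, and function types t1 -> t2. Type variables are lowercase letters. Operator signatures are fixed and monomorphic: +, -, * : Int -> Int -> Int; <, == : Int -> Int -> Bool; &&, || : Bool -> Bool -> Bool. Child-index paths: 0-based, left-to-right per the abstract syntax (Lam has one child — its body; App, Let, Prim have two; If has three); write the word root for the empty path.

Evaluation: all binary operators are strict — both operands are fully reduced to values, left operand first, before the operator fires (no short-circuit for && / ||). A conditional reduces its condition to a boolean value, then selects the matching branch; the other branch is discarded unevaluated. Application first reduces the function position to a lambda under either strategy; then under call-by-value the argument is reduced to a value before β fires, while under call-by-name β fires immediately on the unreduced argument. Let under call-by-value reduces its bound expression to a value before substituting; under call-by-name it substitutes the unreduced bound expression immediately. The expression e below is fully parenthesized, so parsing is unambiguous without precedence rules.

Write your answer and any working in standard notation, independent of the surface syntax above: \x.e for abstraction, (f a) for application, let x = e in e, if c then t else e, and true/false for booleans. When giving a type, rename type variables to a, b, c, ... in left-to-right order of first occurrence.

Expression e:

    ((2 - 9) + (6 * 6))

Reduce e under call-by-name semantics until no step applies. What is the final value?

Working:
step 0: ((2 - 9) + (6 * 6))
step 1: [delta@0] (-7 + (6 * 6))
step 2: [delta@1] (-7 + 36)
step 3: [delta@root] 29

Answer: 29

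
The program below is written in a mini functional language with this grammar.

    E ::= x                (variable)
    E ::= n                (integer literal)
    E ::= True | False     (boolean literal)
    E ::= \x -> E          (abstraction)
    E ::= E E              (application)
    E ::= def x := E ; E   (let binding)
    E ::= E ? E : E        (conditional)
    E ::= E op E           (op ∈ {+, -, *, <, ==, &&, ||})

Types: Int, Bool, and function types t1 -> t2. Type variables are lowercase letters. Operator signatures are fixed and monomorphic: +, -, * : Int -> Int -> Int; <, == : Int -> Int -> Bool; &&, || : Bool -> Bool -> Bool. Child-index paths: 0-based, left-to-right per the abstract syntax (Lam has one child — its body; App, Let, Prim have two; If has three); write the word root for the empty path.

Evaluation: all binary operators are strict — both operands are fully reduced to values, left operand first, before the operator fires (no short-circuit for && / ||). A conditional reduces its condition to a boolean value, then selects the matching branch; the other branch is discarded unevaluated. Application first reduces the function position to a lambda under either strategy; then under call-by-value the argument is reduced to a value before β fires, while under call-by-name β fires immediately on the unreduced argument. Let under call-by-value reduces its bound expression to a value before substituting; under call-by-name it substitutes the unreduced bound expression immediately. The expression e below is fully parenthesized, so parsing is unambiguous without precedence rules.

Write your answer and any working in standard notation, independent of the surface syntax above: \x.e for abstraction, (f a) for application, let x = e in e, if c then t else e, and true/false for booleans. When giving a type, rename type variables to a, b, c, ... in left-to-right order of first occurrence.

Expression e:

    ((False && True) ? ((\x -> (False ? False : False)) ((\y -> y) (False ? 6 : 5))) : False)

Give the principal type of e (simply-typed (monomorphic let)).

Derivation:
  unify Bool ~ Bool
  unify Bool ~ Bool
  unify Bool ~ Bool
  unify Bool ~ Bool
  unify Bool ~ Bool
\x._ : a -> Bool
y : b
\y._ : b -> b
  unify Bool ~ Bool
  unify Int ~ Int
  unify b -> b ~ Int -> c
  unify b ~ Int
  unify Int ~ c
_ _ : Int
  unify a -> Bool ~ Int -> d
  unify a ~ Int
  unify Bool ~ d
_ _ : Bool
  unify Bool ~ Bool

Answer: Bool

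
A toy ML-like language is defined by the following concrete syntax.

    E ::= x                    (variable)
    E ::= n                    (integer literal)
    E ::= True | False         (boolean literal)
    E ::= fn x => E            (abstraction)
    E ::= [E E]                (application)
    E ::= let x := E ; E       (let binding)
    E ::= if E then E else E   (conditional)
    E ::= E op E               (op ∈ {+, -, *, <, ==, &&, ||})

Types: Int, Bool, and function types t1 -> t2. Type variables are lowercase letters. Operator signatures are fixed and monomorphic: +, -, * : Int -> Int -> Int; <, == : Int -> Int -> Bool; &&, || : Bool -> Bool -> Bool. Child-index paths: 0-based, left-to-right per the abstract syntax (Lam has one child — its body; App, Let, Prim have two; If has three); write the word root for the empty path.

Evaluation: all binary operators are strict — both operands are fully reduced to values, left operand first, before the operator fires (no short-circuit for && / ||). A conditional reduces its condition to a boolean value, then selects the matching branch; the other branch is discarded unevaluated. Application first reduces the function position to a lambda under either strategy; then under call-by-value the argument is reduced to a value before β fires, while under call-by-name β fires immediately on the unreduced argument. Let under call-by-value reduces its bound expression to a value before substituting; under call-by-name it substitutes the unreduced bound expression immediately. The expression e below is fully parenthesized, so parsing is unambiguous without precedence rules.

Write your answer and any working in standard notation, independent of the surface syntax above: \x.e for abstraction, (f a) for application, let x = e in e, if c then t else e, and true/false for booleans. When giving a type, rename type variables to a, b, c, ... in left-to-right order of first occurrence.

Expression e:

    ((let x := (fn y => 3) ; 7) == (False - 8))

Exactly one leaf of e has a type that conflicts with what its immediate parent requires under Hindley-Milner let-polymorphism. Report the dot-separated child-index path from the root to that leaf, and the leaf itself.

Working:
\y._ : a -> Int
let x : forall. a -> Int
  unify Int ~ Int
  unify Bool ~ Int
  FAIL: mismatch Bool ~ Int

Answer: 1.0 : false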